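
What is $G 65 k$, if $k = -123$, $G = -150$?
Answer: $1199250$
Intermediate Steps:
$G 65 k = \left(-150\right) 65 \left(-123\right) = \left(-9750\right) \left(-123\right) = 1199250$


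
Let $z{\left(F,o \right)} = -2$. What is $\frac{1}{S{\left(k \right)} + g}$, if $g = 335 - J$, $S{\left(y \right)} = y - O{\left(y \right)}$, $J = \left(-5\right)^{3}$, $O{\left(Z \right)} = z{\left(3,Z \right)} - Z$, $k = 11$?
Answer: $\frac{1}{484} \approx 0.0020661$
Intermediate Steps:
$O{\left(Z \right)} = -2 - Z$
$J = -125$
$S{\left(y \right)} = 2 + 2 y$ ($S{\left(y \right)} = y - \left(-2 - y\right) = y + \left(2 + y\right) = 2 + 2 y$)
$g = 460$ ($g = 335 - -125 = 335 + 125 = 460$)
$\frac{1}{S{\left(k \right)} + g} = \frac{1}{\left(2 + 2 \cdot 11\right) + 460} = \frac{1}{\left(2 + 22\right) + 460} = \frac{1}{24 + 460} = \frac{1}{484}$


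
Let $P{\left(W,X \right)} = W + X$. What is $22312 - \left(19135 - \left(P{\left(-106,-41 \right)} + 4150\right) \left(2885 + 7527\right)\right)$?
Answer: $41682413$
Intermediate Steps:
$22312 - \left(19135 - \left(P{\left(-106,-41 \right)} + 4150\right) \left(2885 + 7527\right)\right) = 22312 - \left(19135 - \left(\left(-106 - 41\right) + 4150\right) \left(2885 + 7527\right)\right) = 22312 - \left(19135 - \left(-147 + 4150\right) 10412\right) = 22312 - \left(19135 - 4003 \cdot 10412\right) = 22312 - \left(19135 - 41679236\right) = 22312 - -41660101 = 22312 + 41660101 = 41682413$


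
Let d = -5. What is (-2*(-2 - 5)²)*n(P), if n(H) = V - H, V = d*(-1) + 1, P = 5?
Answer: -98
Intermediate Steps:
V = 6 (V = -5*(-1) + 1 = 5 + 1 = 6)
n(H) = 6 - H
(-2*(-2 - 5)²)*n(P) = (-2*(-2 - 5)²)*(6 - 1*5) = (-2*(-7)²)*(6 - 5) = -2*49*1 = -98*1 = -98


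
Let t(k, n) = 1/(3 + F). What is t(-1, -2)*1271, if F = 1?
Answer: 1271/4 ≈ 317.75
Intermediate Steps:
t(k, n) = ¼ (t(k, n) = 1/(3 + 1) = 1/4 = ¼)
t(-1, -2)*1271 = (¼)*1271 = 1271/4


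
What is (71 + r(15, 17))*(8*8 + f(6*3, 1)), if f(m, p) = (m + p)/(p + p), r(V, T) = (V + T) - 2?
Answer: 14847/2 ≈ 7423.5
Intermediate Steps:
r(V, T) = -2 + T + V (r(V, T) = (T + V) - 2 = -2 + T + V)
f(m, p) = (m + p)/(2*p) (f(m, p) = (m + p)/((2*p)) = (m + p)*(1/(2*p)) = (m + p)/(2*p))
(71 + r(15, 17))*(8*8 + f(6*3, 1)) = (71 + (-2 + 17 + 15))*(8*8 + (½)*(6*3 + 1)/1) = (71 + 30)*(64 + (½)*1*(18 + 1)) = 101*(64 + (½)*1*19) = 101*(64 + 19/2) = 101*(147/2) = 14847/2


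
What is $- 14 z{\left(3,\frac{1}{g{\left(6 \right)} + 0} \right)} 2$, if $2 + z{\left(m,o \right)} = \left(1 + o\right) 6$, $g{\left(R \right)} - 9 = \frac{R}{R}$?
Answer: $- \frac{644}{5} \approx -128.8$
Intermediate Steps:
$g{\left(R \right)} = 10$ ($g{\left(R \right)} = 9 + \frac{R}{R} = 9 + 1 = 10$)
$z{\left(m,o \right)} = 4 + 6 o$ ($z{\left(m,o \right)} = -2 + \left(1 + o\right) 6 = -2 + \left(6 + 6 o\right) = 4 + 6 o$)
$- 14 z{\left(3,\frac{1}{g{\left(6 \right)} + 0} \right)} 2 = - 14 \left(4 + \frac{6}{10 + 0}\right) 2 = - 14 \left(4 + \frac{6}{10}\right) 2 = - 14 \left(4 + 6 \cdot \frac{1}{10}\right) 2 = - 14 \left(4 + \frac{3}{5}\right) 2 = \left(-14\right) \frac{23}{5} \cdot 2 = \left(- \frac{322}{5}\right) 2 = - \frac{644}{5}$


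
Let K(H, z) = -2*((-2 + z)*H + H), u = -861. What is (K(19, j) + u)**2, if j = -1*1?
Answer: 616225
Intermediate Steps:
j = -1
K(H, z) = -2*H - 2*H*(-2 + z) (K(H, z) = -2*(H*(-2 + z) + H) = -2*(H + H*(-2 + z)) = -2*H - 2*H*(-2 + z))
(K(19, j) + u)**2 = (2*19*(1 - 1*(-1)) - 861)**2 = (2*19*(1 + 1) - 861)**2 = (2*19*2 - 861)**2 = (76 - 861)**2 = (-785)**2 = 616225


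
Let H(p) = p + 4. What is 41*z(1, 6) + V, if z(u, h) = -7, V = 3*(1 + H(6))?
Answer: -254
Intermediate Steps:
H(p) = 4 + p
V = 33 (V = 3*(1 + (4 + 6)) = 3*(1 + 10) = 3*11 = 33)
41*z(1, 6) + V = 41*(-7) + 33 = -287 + 33 = -254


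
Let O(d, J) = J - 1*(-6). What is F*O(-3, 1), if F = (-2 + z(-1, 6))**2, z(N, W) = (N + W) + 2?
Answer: 175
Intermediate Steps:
O(d, J) = 6 + J (O(d, J) = J + 6 = 6 + J)
z(N, W) = 2 + N + W
F = 25 (F = (-2 + (2 - 1 + 6))**2 = (-2 + 7)**2 = 5**2 = 25)
F*O(-3, 1) = 25*(6 + 1) = 25*7 = 175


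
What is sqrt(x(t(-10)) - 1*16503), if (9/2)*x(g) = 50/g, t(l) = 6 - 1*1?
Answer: I*sqrt(148507)/3 ≈ 128.46*I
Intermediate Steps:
t(l) = 5 (t(l) = 6 - 1 = 5)
x(g) = 100/(9*g) (x(g) = 2*(50/g)/9 = 100/(9*g))
sqrt(x(t(-10)) - 1*16503) = sqrt((100/9)/5 - 1*16503) = sqrt((100/9)*(1/5) - 16503) = sqrt(20/9 - 16503) = sqrt(-148507/9) = I*sqrt(148507)/3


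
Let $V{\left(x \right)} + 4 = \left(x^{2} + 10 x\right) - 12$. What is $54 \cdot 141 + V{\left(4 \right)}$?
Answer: $7654$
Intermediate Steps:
$V{\left(x \right)} = -16 + x^{2} + 10 x$ ($V{\left(x \right)} = -4 - \left(12 - x^{2} - 10 x\right) = -4 + \left(-12 + x^{2} + 10 x\right) = -16 + x^{2} + 10 x$)
$54 \cdot 141 + V{\left(4 \right)} = 54 \cdot 141 + \left(-16 + 4^{2} + 10 \cdot 4\right) = 7614 + \left(-16 + 16 + 40\right) = 7614 + 40 = 7654$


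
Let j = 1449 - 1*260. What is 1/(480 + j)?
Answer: 1/1669 ≈ 0.00059916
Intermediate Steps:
j = 1189 (j = 1449 - 260 = 1189)
1/(480 + j) = 1/(480 + 1189) = 1/1669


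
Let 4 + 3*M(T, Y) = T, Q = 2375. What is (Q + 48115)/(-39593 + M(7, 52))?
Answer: -25245/19796 ≈ -1.2753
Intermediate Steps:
M(T, Y) = -4/3 + T/3
(Q + 48115)/(-39593 + M(7, 52)) = (2375 + 48115)/(-39593 + (-4/3 + (⅓)*7)) = 50490/(-39593 + (-4/3 + 7/3)) = 50490/(-39593 + 1) = 50490/(-39592) = 50490*(-1/39592) = -25245/19796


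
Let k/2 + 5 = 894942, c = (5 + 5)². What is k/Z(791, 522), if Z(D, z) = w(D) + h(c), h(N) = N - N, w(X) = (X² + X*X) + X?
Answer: 1789874/1252153 ≈ 1.4294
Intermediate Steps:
w(X) = X + 2*X² (w(X) = (X² + X²) + X = 2*X² + X = X + 2*X²)
c = 100 (c = 10² = 100)
h(N) = 0
Z(D, z) = D*(1 + 2*D) (Z(D, z) = D*(1 + 2*D) + 0 = D*(1 + 2*D))
k = 1789874 (k = -10 + 2*894942 = -10 + 1789884 = 1789874)
k/Z(791, 522) = 1789874/((791*(1 + 2*791))) = 1789874/((791*(1 + 1582))) = 1789874/((791*1583)) = 1789874/1252153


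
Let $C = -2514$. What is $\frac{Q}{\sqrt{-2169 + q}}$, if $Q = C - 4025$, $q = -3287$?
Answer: $\frac{6539 i \sqrt{341}}{1364} \approx 88.527 i$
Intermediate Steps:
$Q = -6539$ ($Q = -2514 - 4025 = -6539$)
$\frac{Q}{\sqrt{-2169 + q}} = - \frac{6539}{\sqrt{-2169 - 3287}} = - \frac{6539}{\sqrt{-5456}} = - \frac{6539}{4 i \sqrt{341}} = - 6539 \left(- \frac{i \sqrt{341}}{1364}\right) = \frac{6539 i \sqrt{341}}{1364}$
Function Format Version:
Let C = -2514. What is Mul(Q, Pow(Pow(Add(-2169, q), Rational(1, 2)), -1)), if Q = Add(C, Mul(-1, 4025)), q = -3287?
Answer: Mul(Rational(6539, 1364), I, Pow(341, Rational(1, 2))) ≈ Mul(88.527, I)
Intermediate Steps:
Q = -6539 (Q = Add(-2514, Mul(-1, 4025)) = Add(-2514, -4025) = -6539)
Mul(Q, Pow(Pow(Add(-2169, q), Rational(1, 2)), -1)) = Mul(-6539, Pow(Pow(Add(-2169, -3287), Rational(1, 2)), -1)) = Mul(-6539, Pow(Pow(-5456, Rational(1, 2)), -1)) = Mul(-6539, Pow(Mul(4, I, Pow(341, Rational(1, 2))), -1)) = Mul(-6539, Mul(Rational(-1, 1364), I, Pow(341, Rational(1, 2)))) = Mul(Rational(6539, 1364), I, Pow(341, Rational(1, 2)))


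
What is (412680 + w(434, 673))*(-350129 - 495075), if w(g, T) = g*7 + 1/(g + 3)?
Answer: -6675963849716/19 ≈ -3.5137e+11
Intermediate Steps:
w(g, T) = 1/(3 + g) + 7*g (w(g, T) = 7*g + 1/(3 + g) = 1/(3 + g) + 7*g)
(412680 + w(434, 673))*(-350129 - 495075) = (412680 + (1 + 7*434**2 + 21*434)/(3 + 434))*(-350129 - 495075) = (412680 + (1 + 7*188356 + 9114)/437)*(-845204) = (412680 + (1 + 1318492 + 9114)/437)*(-845204) = (412680 + (1/437)*1327607)*(-845204) = (412680 + 1327607/437)*(-845204) = (181668767/437)*(-845204) = -6675963849716/19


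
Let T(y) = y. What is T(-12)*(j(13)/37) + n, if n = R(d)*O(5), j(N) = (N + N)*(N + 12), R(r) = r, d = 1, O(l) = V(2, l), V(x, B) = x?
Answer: -7726/37 ≈ -208.81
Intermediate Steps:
O(l) = 2
j(N) = 2*N*(12 + N) (j(N) = (2*N)*(12 + N) = 2*N*(12 + N))
n = 2 (n = 1*2 = 2)
T(-12)*(j(13)/37) + n = -12*2*13*(12 + 13)/37 + 2 = -12*2*13*25/37 + 2 = -7800/37 + 2 = -7726/37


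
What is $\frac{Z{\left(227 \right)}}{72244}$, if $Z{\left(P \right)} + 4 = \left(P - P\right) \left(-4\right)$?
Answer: $- \frac{1}{18061} \approx -5.5368 \cdot 10^{-5}$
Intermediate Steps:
$Z{\left(P \right)} = -4$ ($Z{\left(P \right)} = -4 + \left(P - P\right) \left(-4\right) = -4 + 0 \left(-4\right) = -4 + 0 = -4$)
$\frac{Z{\left(227 \right)}}{72244} = - \frac{4}{72244} = \left(-4\right) \frac{1}{72244} = - \frac{1}{18061}$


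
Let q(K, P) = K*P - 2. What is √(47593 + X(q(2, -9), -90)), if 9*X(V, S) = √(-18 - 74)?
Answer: √(428337 + 2*I*√23)/3 ≈ 218.16 + 0.0024426*I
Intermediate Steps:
q(K, P) = -2 + K*P
X(V, S) = 2*I*√23/9 (X(V, S) = √(-18 - 74)/9 = √(-92)/9 = (2*I*√23)/9 = 2*I*√23/9)
√(47593 + X(q(2, -9), -90)) = √(47593 + 2*I*√23/9)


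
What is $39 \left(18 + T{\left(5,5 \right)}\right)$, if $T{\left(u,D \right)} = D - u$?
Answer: $702$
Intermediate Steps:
$39 \left(18 + T{\left(5,5 \right)}\right) = 39 \left(18 + \left(5 - 5\right)\right) = 39 \left(18 + 0\right) = 39 \cdot 18 = 702$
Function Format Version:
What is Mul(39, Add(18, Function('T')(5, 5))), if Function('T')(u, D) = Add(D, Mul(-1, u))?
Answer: 702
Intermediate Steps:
Mul(39, Add(18, Function('T')(5, 5))) = Mul(39, Add(18, Add(5, Mul(-1, 5)))) = Mul(39, Add(18, Add(5, -5))) = Mul(39, Add(18, 0)) = Mul(39, 18) = 702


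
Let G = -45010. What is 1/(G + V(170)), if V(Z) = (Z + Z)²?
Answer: 1/70590 ≈ 1.4166e-5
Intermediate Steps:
V(Z) = 4*Z² (V(Z) = (2*Z)² = 4*Z²)
1/(G + V(170)) = 1/(-45010 + 4*170²) = 1/(-45010 + 4*28900) = 1/(-45010 + 115600) = 1/70590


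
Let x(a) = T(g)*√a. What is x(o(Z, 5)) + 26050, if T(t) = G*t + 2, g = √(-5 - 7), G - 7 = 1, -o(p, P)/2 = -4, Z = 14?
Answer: 26050 + 4*√2 + 32*I*√6 ≈ 26056.0 + 78.384*I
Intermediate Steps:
o(p, P) = 8 (o(p, P) = -2*(-4) = 8)
G = 8 (G = 7 + 1 = 8)
g = 2*I*√3 (g = √(-12) = 2*I*√3 ≈ 3.4641*I)
T(t) = 2 + 8*t (T(t) = 8*t + 2 = 2 + 8*t)
x(a) = √a*(2 + 16*I*√3) (x(a) = (2 + 8*(2*I*√3))*√a = (2 + 16*I*√3)*√a = √a*(2 + 16*I*√3))
x(o(Z, 5)) + 26050 = √8*(2 + 16*I*√3) + 26050 = (2*√2)*(2 + 16*I*√3) + 26050 = 2*√2*(2 + 16*I*√3) + 26050 = 26050 + 2*√2*(2 + 16*I*√3)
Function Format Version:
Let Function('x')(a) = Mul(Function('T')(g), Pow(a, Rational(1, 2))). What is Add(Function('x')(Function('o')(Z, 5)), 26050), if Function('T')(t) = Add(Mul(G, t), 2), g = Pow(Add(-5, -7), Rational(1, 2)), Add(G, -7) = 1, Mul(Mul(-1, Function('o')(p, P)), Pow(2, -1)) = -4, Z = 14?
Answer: Add(26050, Mul(4, Pow(2, Rational(1, 2))), Mul(32, I, Pow(6, Rational(1, 2)))) ≈ Add(26056., Mul(78.384, I))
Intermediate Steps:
Function('o')(p, P) = 8 (Function('o')(p, P) = Mul(-2, -4) = 8)
G = 8 (G = Add(7, 1) = 8)
g = Mul(2, I, Pow(3, Rational(1, 2))) (g = Pow(-12, Rational(1, 2)) = Mul(2, I, Pow(3, Rational(1, 2))) ≈ Mul(3.4641, I))
Function('T')(t) = Add(2, Mul(8, t)) (Function('T')(t) = Add(Mul(8, t), 2) = Add(2, Mul(8, t)))
Function('x')(a) = Mul(Pow(a, Rational(1, 2)), Add(2, Mul(16, I, Pow(3, Rational(1, 2))))) (Function('x')(a) = Mul(Add(2, Mul(8, Mul(2, I, Pow(3, Rational(1, 2))))), Pow(a, Rational(1, 2))) = Mul(Add(2, Mul(16, I, Pow(3, Rational(1, 2)))), Pow(a, Rational(1, 2))) = Mul(Pow(a, Rational(1, 2)), Add(2, Mul(16, I, Pow(3, Rational(1, 2))))))
Add(Function('x')(Function('o')(Z, 5)), 26050) = Add(Mul(Pow(8, Rational(1, 2)), Add(2, Mul(16, I, Pow(3, Rational(1, 2))))), 26050) = Add(Mul(Mul(2, Pow(2, Rational(1, 2))), Add(2, Mul(16, I, Pow(3, Rational(1, 2))))), 26050) = Add(Mul(2, Pow(2, Rational(1, 2)), Add(2, Mul(16, I, Pow(3, Rational(1, 2))))), 26050) = Add(26050, Mul(2, Pow(2, Rational(1, 2)), Add(2, Mul(16, I, Pow(3, Rational(1, 2))))))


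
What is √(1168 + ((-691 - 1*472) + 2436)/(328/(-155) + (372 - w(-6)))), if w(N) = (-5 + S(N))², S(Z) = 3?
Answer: √941942807718/28356 ≈ 34.227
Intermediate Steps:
w(N) = 4 (w(N) = (-5 + 3)² = (-2)² = 4)
√(1168 + ((-691 - 1*472) + 2436)/(328/(-155) + (372 - w(-6)))) = √(1168 + ((-691 - 1*472) + 2436)/(328/(-155) + (372 - 1*4))) = √(1168 + ((-691 - 472) + 2436)/(328*(-1/155) + (372 - 4))) = √(1168 + (-1163 + 2436)/(-328/155 + 368)) = √(1168 + 1273/(56712/155)) = √(1168 + 1273*(155/56712)) = √(1168 + 197315/56712) = √(66436931/56712) = √941942807718/28356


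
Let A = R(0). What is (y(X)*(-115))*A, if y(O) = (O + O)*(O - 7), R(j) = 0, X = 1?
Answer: 0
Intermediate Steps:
A = 0
y(O) = 2*O*(-7 + O) (y(O) = (2*O)*(-7 + O) = 2*O*(-7 + O))
(y(X)*(-115))*A = ((2*1*(-7 + 1))*(-115))*0 = ((2*1*(-6))*(-115))*0 = -12*(-115)*0 = 1380*0 = 0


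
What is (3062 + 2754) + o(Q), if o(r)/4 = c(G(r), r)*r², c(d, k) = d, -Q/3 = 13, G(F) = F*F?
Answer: 9259580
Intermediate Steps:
G(F) = F²
Q = -39 (Q = -3*13 = -39)
o(r) = 4*r⁴ (o(r) = 4*(r²*r²) = 4*r⁴)
(3062 + 2754) + o(Q) = (3062 + 2754) + 4*(-39)⁴ = 5816 + 4*2313441 = 5816 + 9253764 = 9259580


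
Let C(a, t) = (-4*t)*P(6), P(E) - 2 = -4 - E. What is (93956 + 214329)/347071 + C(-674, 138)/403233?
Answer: 41947783647/46650160181 ≈ 0.89920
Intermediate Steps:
P(E) = -2 - E (P(E) = 2 + (-4 - E) = -2 - E)
C(a, t) = 32*t (C(a, t) = (-4*t)*(-2 - 1*6) = (-4*t)*(-2 - 6) = -4*t*(-8) = 32*t)
(93956 + 214329)/347071 + C(-674, 138)/403233 = (93956 + 214329)/347071 + (32*138)/403233 = 308285*(1/347071) + 4416*(1/403233) = 308285/347071 + 1472/134411 = 41947783647/46650160181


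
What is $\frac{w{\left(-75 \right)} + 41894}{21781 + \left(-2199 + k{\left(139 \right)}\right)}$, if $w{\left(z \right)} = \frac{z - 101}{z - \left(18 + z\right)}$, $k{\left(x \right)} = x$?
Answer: $\frac{377134}{177489} \approx 2.1248$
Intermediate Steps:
$w{\left(z \right)} = \frac{101}{18} - \frac{z}{18}$ ($w{\left(z \right)} = \frac{-101 + z}{-18} = \left(-101 + z\right) \left(- \frac{1}{18}\right) = \frac{101}{18} - \frac{z}{18}$)
$\frac{w{\left(-75 \right)} + 41894}{21781 + \left(-2199 + k{\left(139 \right)}\right)} = \frac{\left(\frac{101}{18} - - \frac{25}{6}\right) + 41894}{21781 + \left(-2199 + 139\right)} = \frac{\left(\frac{101}{18} + \frac{25}{6}\right) + 41894}{21781 - 2060} = \frac{\frac{88}{9} + 41894}{19721} = \frac{377134}{9} \cdot \frac{1}{19721} = \frac{377134}{177489}$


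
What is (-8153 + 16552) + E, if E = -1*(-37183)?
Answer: 45582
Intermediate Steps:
E = 37183
(-8153 + 16552) + E = (-8153 + 16552) + 37183 = 8399 + 37183 = 45582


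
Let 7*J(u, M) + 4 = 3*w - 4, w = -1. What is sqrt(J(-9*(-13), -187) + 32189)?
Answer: 4*sqrt(98574)/7 ≈ 179.41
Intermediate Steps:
J(u, M) = -11/7 (J(u, M) = -4/7 + (3*(-1) - 4)/7 = -4/7 + (-3 - 4)/7 = -4/7 + (1/7)*(-7) = -4/7 - 1 = -11/7)
sqrt(J(-9*(-13), -187) + 32189) = sqrt(-11/7 + 32189) = sqrt(225312/7) = 4*sqrt(98574)/7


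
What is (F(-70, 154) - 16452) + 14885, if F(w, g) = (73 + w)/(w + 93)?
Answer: -36038/23 ≈ -1566.9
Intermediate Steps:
F(w, g) = (73 + w)/(93 + w)
(F(-70, 154) - 16452) + 14885 = ((73 - 70)/(93 - 70) - 16452) + 14885 = (3/23 - 16452) + 14885 = -378393/23 + 14885 = -36038/23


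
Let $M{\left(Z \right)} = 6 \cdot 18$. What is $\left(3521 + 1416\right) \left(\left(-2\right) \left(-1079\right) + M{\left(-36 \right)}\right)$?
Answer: $11187242$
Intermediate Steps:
$M{\left(Z \right)} = 108$
$\left(3521 + 1416\right) \left(\left(-2\right) \left(-1079\right) + M{\left(-36 \right)}\right) = \left(3521 + 1416\right) \left(\left(-2\right) \left(-1079\right) + 108\right) = 4937 \left(2158 + 108\right) = 4937 \cdot 2266 = 11187242$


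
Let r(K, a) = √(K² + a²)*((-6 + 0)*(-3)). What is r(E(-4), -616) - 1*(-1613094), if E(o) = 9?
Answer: 1613094 + 18*√379537 ≈ 1.6242e+6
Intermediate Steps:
r(K, a) = 18*√(K² + a²) (r(K, a) = √(K² + a²)*(-6*(-3)) = √(K² + a²)*18 = 18*√(K² + a²))
r(E(-4), -616) - 1*(-1613094) = 18*√(9² + (-616)²) - 1*(-1613094) = 18*√(81 + 379456) + 1613094 = 18*√379537 + 1613094 = 1613094 + 18*√379537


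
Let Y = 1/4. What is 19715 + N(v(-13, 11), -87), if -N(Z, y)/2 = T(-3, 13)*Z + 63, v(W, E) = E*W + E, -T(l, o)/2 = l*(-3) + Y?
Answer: 14705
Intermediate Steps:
Y = ¼ ≈ 0.25000
T(l, o) = -½ + 6*l (T(l, o) = -2*(l*(-3) + ¼) = -2*(-3*l + ¼) = -2*(¼ - 3*l) = -½ + 6*l)
v(W, E) = E + E*W
N(Z, y) = -126 + 37*Z (N(Z, y) = -2*((-½ + 6*(-3))*Z + 63) = -2*((-½ - 18)*Z + 63) = -2*(-37*Z/2 + 63) = -2*(63 - 37*Z/2) = -126 + 37*Z)
19715 + N(v(-13, 11), -87) = 19715 + (-126 + 37*(11*(1 - 13))) = 19715 + (-126 + 37*(11*(-12))) = 19715 + (-126 + 37*(-132)) = 19715 + (-126 - 4884) = 19715 - 5010 = 14705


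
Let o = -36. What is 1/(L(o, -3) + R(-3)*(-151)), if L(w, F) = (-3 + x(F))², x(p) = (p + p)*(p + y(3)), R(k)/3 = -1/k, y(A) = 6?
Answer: 1/290 ≈ 0.0034483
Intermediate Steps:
R(k) = -3/k (R(k) = 3*(-1/k) = -3/k)
x(p) = 2*p*(6 + p) (x(p) = (p + p)*(p + 6) = (2*p)*(6 + p) = 2*p*(6 + p))
L(w, F) = (-3 + 2*F*(6 + F))²
1/(L(o, -3) + R(-3)*(-151)) = 1/((-3 + 2*(-3)*(6 - 3))² - 3/(-3)*(-151)) = 1/((-3 + 2*(-3)*3)² - 3*(-⅓)*(-151)) = 1/((-3 - 18)² + 1*(-151)) = 1/((-21)² - 151) = 1/(441 - 151) = 1/290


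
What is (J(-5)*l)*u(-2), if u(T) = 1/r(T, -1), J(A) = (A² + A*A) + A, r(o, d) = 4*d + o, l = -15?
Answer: 225/2 ≈ 112.50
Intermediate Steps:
r(o, d) = o + 4*d
J(A) = A + 2*A² (J(A) = (A² + A²) + A = 2*A² + A = A + 2*A²)
u(T) = 1/(-4 + T) (u(T) = 1/(T + 4*(-1)) = 1/(T - 4) = 1/(-4 + T))
(J(-5)*l)*u(-2) = (-5*(1 + 2*(-5))*(-15))/(-4 - 2) = (-5*(1 - 10)*(-15))/(-6) = (-5*(-9)*(-15))*(-⅙) = (45*(-15))*(-⅙) = -675*(-⅙) = 225/2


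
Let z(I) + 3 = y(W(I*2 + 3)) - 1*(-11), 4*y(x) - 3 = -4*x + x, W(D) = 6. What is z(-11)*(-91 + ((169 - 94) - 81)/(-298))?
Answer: -57613/149 ≈ -386.66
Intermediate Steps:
y(x) = ¾ - 3*x/4 (y(x) = ¾ + (-4*x + x)/4 = ¾ + (-3*x)/4 = ¾ - 3*x/4)
z(I) = 17/4 (z(I) = -3 + ((¾ - ¾*6) - 1*(-11)) = -3 + ((¾ - 9/2) + 11) = -3 + (-15/4 + 11) = -3 + 29/4 = 17/4)
z(-11)*(-91 + ((169 - 94) - 81)/(-298)) = 17*(-91 + ((169 - 94) - 81)/(-298))/4 = 17*(-91 + (75 - 81)*(-1/298))/4 = 17*(-91 - 6*(-1/298))/4 = 17*(-91 + 3/149)/4 = (17/4)*(-13556/149) = -57613/149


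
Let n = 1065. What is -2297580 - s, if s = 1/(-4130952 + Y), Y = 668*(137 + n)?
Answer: -7646383001279/3328016 ≈ -2.2976e+6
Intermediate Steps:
Y = 802936 (Y = 668*(137 + 1065) = 668*1202 = 802936)
s = -1/3328016 (s = 1/(-4130952 + 802936) = 1/(-3328016) = -1/3328016 ≈ -3.0048e-7)
-2297580 - s = -2297580 - 1*(-1/3328016) = -2297580 + 1/3328016 = -7646383001279/3328016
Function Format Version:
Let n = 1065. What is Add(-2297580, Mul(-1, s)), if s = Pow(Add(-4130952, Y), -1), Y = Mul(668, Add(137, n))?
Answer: Rational(-7646383001279, 3328016) ≈ -2.2976e+6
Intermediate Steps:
Y = 802936 (Y = Mul(668, Add(137, 1065)) = Mul(668, 1202) = 802936)
s = Rational(-1, 3328016) (s = Pow(Add(-4130952, 802936), -1) = Pow(-3328016, -1) = Rational(-1, 3328016) ≈ -3.0048e-7)
Add(-2297580, Mul(-1, s)) = Add(-2297580, Mul(-1, Rational(-1, 3328016))) = Add(-2297580, Rational(1, 3328016)) = Rational(-7646383001279, 3328016)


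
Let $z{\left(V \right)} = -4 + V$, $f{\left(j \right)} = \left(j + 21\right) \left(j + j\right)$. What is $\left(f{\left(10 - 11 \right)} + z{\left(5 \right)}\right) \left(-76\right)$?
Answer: $2964$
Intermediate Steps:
$f{\left(j \right)} = 2 j \left(21 + j\right)$ ($f{\left(j \right)} = \left(21 + j\right) 2 j = 2 j \left(21 + j\right)$)
$\left(f{\left(10 - 11 \right)} + z{\left(5 \right)}\right) \left(-76\right) = \left(2 \left(10 - 11\right) \left(21 + \left(10 - 11\right)\right) + \left(-4 + 5\right)\right) \left(-76\right) = \left(2 \left(10 - 11\right) \left(21 + \left(10 - 11\right)\right) + 1\right) \left(-76\right) = \left(2 \left(-1\right) \left(21 - 1\right) + 1\right) \left(-76\right) = \left(2 \left(-1\right) 20 + 1\right) \left(-76\right) = \left(-40 + 1\right) \left(-76\right) = \left(-39\right) \left(-76\right) = 2964$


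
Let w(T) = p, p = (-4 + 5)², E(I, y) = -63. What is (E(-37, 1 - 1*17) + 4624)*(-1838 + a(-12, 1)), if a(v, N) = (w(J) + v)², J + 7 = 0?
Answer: -7831237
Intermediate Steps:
J = -7 (J = -7 + 0 = -7)
p = 1 (p = 1² = 1)
w(T) = 1
a(v, N) = (1 + v)²
(E(-37, 1 - 1*17) + 4624)*(-1838 + a(-12, 1)) = (-63 + 4624)*(-1838 + (1 - 12)²) = 4561*(-1838 + (-11)²) = 4561*(-1838 + 121) = 4561*(-1717) = -7831237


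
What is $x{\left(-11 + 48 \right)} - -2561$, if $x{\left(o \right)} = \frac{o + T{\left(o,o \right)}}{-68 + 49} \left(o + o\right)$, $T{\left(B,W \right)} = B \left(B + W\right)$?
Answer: $- \frac{156691}{19} \approx -8246.9$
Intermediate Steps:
$x{\left(o \right)} = 2 o \left(- \frac{2 o^{2}}{19} - \frac{o}{19}\right)$ ($x{\left(o \right)} = \frac{o + o \left(o + o\right)}{-68 + 49} \left(o + o\right) = \frac{o + o 2 o}{-19} \cdot 2 o = \left(o + 2 o^{2}\right) \left(- \frac{1}{19}\right) 2 o = \left(- \frac{2 o^{2}}{19} - \frac{o}{19}\right) 2 o = 2 o \left(- \frac{2 o^{2}}{19} - \frac{o}{19}\right)$)
$x{\left(-11 + 48 \right)} - -2561 = - \frac{2 \left(-11 + 48\right)^{2} \left(1 + 2 \left(-11 + 48\right)\right)}{19} - -2561 = - \frac{2 \cdot 37^{2} \left(1 + 2 \cdot 37\right)}{19} + 2561 = \left(- \frac{2}{19}\right) 1369 \left(1 + 74\right) + 2561 = \left(- \frac{2}{19}\right) 1369 \cdot 75 + 2561 = - \frac{205350}{19} + 2561 = - \frac{156691}{19}$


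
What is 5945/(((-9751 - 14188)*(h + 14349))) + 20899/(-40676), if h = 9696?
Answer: -2405996647013/4682728952076 ≈ -0.51380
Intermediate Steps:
5945/(((-9751 - 14188)*(h + 14349))) + 20899/(-40676) = 5945/(((-9751 - 14188)*(9696 + 14349))) + 20899/(-40676) = 5945/((-23939*24045)) + 20899*(-1/40676) = 5945/(-575613255) - 20899/40676 = 5945*(-1/575613255) - 20899/40676 = -1189/115122651 - 20899/40676 = -2405996647013/4682728952076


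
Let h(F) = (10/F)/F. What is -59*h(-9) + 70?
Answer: 5080/81 ≈ 62.716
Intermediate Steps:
h(F) = 10/F²
-59*h(-9) + 70 = -590/(-9)² + 70 = -590/81 + 70 = 5080/81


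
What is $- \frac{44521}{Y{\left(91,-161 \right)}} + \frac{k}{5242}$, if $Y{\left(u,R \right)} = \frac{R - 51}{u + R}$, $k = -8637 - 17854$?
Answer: $- \frac{2042768979}{138913} \approx -14705.0$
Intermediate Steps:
$k = -26491$
$Y{\left(u,R \right)} = \frac{-51 + R}{R + u}$
$- \frac{44521}{Y{\left(91,-161 \right)}} + \frac{k}{5242} = - \frac{44521}{\frac{1}{-161 + 91} \left(-51 - 161\right)} - \frac{26491}{5242} = - \frac{44521}{\frac{1}{-70} \left(-212\right)} - \frac{26491}{5242} = - \frac{44521}{\left(- \frac{1}{70}\right) \left(-212\right)} - \frac{26491}{5242} = - \frac{44521}{\frac{106}{35}} - \frac{26491}{5242} = \left(-44521\right) \frac{35}{106} - \frac{26491}{5242} = - \frac{1558235}{106} - \frac{26491}{5242} = - \frac{2042768979}{138913}$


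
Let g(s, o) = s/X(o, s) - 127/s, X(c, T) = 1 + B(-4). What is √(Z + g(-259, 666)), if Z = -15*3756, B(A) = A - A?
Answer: I*√3796684626/259 ≈ 237.9*I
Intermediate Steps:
B(A) = 0
X(c, T) = 1 (X(c, T) = 1 + 0 = 1)
g(s, o) = s - 127/s (g(s, o) = s/1 - 127/s = s*1 - 127/s = s - 127/s)
Z = -56340
√(Z + g(-259, 666)) = √(-56340 + (-259 - 127/(-259))) = √(-56340 + (-259 - 127*(-1/259))) = √(-56340 + (-259 + 127/259)) = √(-56340 - 66954/259) = √(-14659014/259) = I*√3796684626/259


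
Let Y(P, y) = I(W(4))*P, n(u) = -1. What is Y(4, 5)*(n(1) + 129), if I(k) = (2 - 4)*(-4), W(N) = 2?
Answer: 4096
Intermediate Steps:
I(k) = 8 (I(k) = -2*(-4) = 8)
Y(P, y) = 8*P
Y(4, 5)*(n(1) + 129) = (8*4)*(-1 + 129) = 32*128 = 4096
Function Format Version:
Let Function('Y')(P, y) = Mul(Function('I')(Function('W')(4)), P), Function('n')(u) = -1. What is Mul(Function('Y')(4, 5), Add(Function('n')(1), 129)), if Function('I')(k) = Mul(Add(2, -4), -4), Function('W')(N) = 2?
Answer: 4096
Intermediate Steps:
Function('I')(k) = 8 (Function('I')(k) = Mul(-2, -4) = 8)
Function('Y')(P, y) = Mul(8, P)
Mul(Function('Y')(4, 5), Add(Function('n')(1), 129)) = Mul(Mul(8, 4), Add(-1, 129)) = Mul(32, 128) = 4096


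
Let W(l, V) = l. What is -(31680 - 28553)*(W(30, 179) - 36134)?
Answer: 112897208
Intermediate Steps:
-(31680 - 28553)*(W(30, 179) - 36134) = -(31680 - 28553)*(30 - 36134) = -3127*(-36104) = -1*(-112897208) = 112897208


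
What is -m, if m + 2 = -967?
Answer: 969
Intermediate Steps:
m = -969 (m = -2 - 967 = -969)
-m = -1*(-969) = 969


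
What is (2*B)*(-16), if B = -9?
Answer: 288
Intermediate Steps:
(2*B)*(-16) = (2*(-9))*(-16) = -18*(-16) = 288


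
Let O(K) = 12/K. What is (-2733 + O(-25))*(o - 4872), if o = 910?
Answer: 270751194/25 ≈ 1.0830e+7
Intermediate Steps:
(-2733 + O(-25))*(o - 4872) = (-2733 + 12/(-25))*(910 - 4872) = (-2733 + 12*(-1/25))*(-3962) = (-2733 - 12/25)*(-3962) = -68337/25*(-3962) = 270751194/25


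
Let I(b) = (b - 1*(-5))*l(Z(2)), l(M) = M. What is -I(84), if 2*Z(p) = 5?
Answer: -445/2 ≈ -222.50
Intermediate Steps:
Z(p) = 5/2 (Z(p) = (½)*5 = 5/2)
I(b) = 25/2 + 5*b/2 (I(b) = (b - 1*(-5))*(5/2) = (b + 5)*(5/2) = (5 + b)*(5/2) = 25/2 + 5*b/2)
-I(84) = -(25/2 + (5/2)*84) = -(25/2 + 210) = -1*445/2 = -445/2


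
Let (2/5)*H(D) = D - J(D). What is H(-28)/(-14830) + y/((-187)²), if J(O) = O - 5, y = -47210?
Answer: -280224565/207436108 ≈ -1.3509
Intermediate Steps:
J(O) = -5 + O
H(D) = 25/2 (H(D) = 5*(D - (-5 + D))/2 = 5*(D + (5 - D))/2 = (5/2)*5 = 25/2)
H(-28)/(-14830) + y/((-187)²) = (25/2)/(-14830) - 47210/((-187)²) = (25/2)*(-1/14830) - 47210/34969 = -5/5932 - 47210*1/34969 = -5/5932 - 47210/34969 = -280224565/207436108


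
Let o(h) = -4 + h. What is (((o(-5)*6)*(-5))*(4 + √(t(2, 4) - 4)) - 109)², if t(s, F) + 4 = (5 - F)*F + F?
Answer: 942841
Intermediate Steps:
t(s, F) = -4 + F + F*(5 - F) (t(s, F) = -4 + ((5 - F)*F + F) = -4 + (F*(5 - F) + F) = -4 + (F + F*(5 - F)) = -4 + F + F*(5 - F))
(((o(-5)*6)*(-5))*(4 + √(t(2, 4) - 4)) - 109)² = ((((-4 - 5)*6)*(-5))*(4 + √((-4 - 1*4² + 6*4) - 4)) - 109)² = ((-9*6*(-5))*(4 + √((-4 - 1*16 + 24) - 4)) - 109)² = ((-54*(-5))*(4 + √((-4 - 16 + 24) - 4)) - 109)² = (270*(4 + √(4 - 4)) - 109)² = (270*(4 + √0) - 109)² = (270*(4 + 0) - 109)² = (270*4 - 109)² = (1080 - 109)² = 971² = 942841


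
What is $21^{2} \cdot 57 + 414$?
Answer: $25551$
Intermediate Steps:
$21^{2} \cdot 57 + 414 = 441 \cdot 57 + 414 = 25137 + 414 = 25551$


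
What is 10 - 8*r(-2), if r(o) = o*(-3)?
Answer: -38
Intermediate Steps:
r(o) = -3*o
10 - 8*r(-2) = 10 - (-24)*(-2) = 10 - 8*6 = 10 - 48 = -38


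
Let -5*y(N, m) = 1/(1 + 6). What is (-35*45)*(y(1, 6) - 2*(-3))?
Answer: -9405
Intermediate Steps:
y(N, m) = -1/35 (y(N, m) = -1/(5*(1 + 6)) = -⅕/7 = -⅕*⅐ = -1/35)
(-35*45)*(y(1, 6) - 2*(-3)) = (-35*45)*(-1/35 - 2*(-3)) = -1575*(-1/35 + 6) = -1575*209/35 = -9405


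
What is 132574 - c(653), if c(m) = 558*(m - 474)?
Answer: 32692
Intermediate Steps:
c(m) = -264492 + 558*m (c(m) = 558*(-474 + m) = -264492 + 558*m)
132574 - c(653) = 132574 - (-264492 + 558*653) = 132574 - (-264492 + 364374) = 132574 - 1*99882 = 132574 - 99882 = 32692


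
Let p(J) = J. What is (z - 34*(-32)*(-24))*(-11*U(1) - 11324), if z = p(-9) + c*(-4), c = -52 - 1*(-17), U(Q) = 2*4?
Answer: 296495172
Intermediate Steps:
U(Q) = 8
c = -35 (c = -52 + 17 = -35)
z = 131 (z = -9 - 35*(-4) = -9 + 140 = 131)
(z - 34*(-32)*(-24))*(-11*U(1) - 11324) = (131 - 34*(-32)*(-24))*(-11*8 - 11324) = (131 + 1088*(-24))*(-88 - 11324) = (131 - 26112)*(-11412) = -25981*(-11412) = 296495172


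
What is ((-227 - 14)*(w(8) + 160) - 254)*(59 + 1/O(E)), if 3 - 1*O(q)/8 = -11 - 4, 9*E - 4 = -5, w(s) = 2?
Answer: -20868632/9 ≈ -2.3187e+6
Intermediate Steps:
E = -⅑ (E = 4/9 + (⅑)*(-5) = 4/9 - 5/9 = -⅑ ≈ -0.11111)
O(q) = 144 (O(q) = 24 - 8*(-11 - 4) = 24 - 8*(-15) = 24 + 120 = 144)
((-227 - 14)*(w(8) + 160) - 254)*(59 + 1/O(E)) = ((-227 - 14)*(2 + 160) - 254)*(59 + 1/144) = (-241*162 - 254)*(59 + 1/144) = (-39042 - 254)*(8497/144) = -39296*8497/144 = -20868632/9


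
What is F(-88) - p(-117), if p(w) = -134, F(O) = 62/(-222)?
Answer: 14843/111 ≈ 133.72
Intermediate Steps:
F(O) = -31/111 (F(O) = 62*(-1/222) = -31/111)
F(-88) - p(-117) = -31/111 - 1*(-134) = -31/111 + 134 = 14843/111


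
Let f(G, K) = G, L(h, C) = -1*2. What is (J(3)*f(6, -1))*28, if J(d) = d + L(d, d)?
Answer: 168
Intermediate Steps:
L(h, C) = -2
J(d) = -2 + d (J(d) = d - 2 = -2 + d)
(J(3)*f(6, -1))*28 = ((-2 + 3)*6)*28 = (1*6)*28 = 6*28 = 168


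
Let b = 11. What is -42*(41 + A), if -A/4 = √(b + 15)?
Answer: -1722 + 168*√26 ≈ -865.37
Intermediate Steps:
A = -4*√26 (A = -4*√(11 + 15) = -4*√26 ≈ -20.396)
-42*(41 + A) = -42*(41 - 4*√26) = -1722 + 168*√26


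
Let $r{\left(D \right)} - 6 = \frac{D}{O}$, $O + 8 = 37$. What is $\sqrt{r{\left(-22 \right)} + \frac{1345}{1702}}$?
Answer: $\frac{\sqrt{14694320822}}{49358} \approx 2.4559$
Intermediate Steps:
$O = 29$ ($O = -8 + 37 = 29$)
$r{\left(D \right)} = 6 + \frac{D}{29}$
$\sqrt{r{\left(-22 \right)} + \frac{1345}{1702}} = \sqrt{\left(6 + \frac{1}{29} \left(-22\right)\right) + \frac{1345}{1702}} = \sqrt{\left(6 - \frac{22}{29}\right) + 1345 \cdot \frac{1}{1702}} = \sqrt{\frac{152}{29} + \frac{1345}{1702}} = \sqrt{\frac{297709}{49358}} = \frac{\sqrt{14694320822}}{49358}$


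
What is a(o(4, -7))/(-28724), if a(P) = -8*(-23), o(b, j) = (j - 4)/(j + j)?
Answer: -46/7181 ≈ -0.0064058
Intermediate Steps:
o(b, j) = (-4 + j)/(2*j) (o(b, j) = (-4 + j)/((2*j)) = (-4 + j)*(1/(2*j)) = (-4 + j)/(2*j))
a(P) = 184
a(o(4, -7))/(-28724) = 184/(-28724) = 184*(-1/28724) = -46/7181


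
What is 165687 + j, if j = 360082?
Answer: 525769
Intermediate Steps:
165687 + j = 165687 + 360082 = 525769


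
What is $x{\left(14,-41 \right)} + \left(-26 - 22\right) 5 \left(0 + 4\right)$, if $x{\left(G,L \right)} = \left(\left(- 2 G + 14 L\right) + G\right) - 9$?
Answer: $-1557$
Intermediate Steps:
$x{\left(G,L \right)} = -9 - G + 14 L$ ($x{\left(G,L \right)} = \left(- G + 14 L\right) - 9 = -9 - G + 14 L$)
$x{\left(14,-41 \right)} + \left(-26 - 22\right) 5 \left(0 + 4\right) = \left(-9 - 14 + 14 \left(-41\right)\right) + \left(-26 - 22\right) 5 \left(0 + 4\right) = \left(-9 - 14 - 574\right) - 48 \cdot 5 \cdot 4 = -597 - 960 = -1557$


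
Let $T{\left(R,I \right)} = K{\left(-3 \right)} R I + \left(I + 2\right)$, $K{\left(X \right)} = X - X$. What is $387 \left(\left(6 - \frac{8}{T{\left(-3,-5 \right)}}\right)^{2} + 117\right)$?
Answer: $74347$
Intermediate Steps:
$K{\left(X \right)} = 0$
$T{\left(R,I \right)} = 2 + I$ ($T{\left(R,I \right)} = 0 R I + \left(I + 2\right) = 0 I + \left(2 + I\right) = 0 + \left(2 + I\right) = 2 + I$)
$387 \left(\left(6 - \frac{8}{T{\left(-3,-5 \right)}}\right)^{2} + 117\right) = 387 \left(\left(6 - \frac{8}{2 - 5}\right)^{2} + 117\right) = 387 \left(\left(6 - \frac{8}{-3}\right)^{2} + 117\right) = 387 \left(\left(6 - - \frac{8}{3}\right)^{2} + 117\right) = 387 \left(\left(6 + \frac{8}{3}\right)^{2} + 117\right) = 387 \left(\left(\frac{26}{3}\right)^{2} + 117\right) = 387 \left(\frac{676}{9} + 117\right) = 387 \cdot \frac{1729}{9} = 74347$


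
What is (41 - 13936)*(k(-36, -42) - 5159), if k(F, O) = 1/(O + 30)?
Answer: 860225555/12 ≈ 7.1686e+7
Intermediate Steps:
k(F, O) = 1/(30 + O)
(41 - 13936)*(k(-36, -42) - 5159) = (41 - 13936)*(1/(30 - 42) - 5159) = -13895*(1/(-12) - 5159) = -13895*(-1/12 - 5159) = -13895*(-61909/12) = 860225555/12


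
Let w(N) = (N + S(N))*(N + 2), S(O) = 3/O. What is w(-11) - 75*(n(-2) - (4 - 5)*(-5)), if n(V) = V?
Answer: 6891/11 ≈ 626.45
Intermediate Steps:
w(N) = (2 + N)*(N + 3/N) (w(N) = (N + 3/N)*(N + 2) = (N + 3/N)*(2 + N) = (2 + N)*(N + 3/N))
w(-11) - 75*(n(-2) - (4 - 5)*(-5)) = (3 + (-11)² + 2*(-11) + 6/(-11)) - 75*(-2 - (4 - 5)*(-5)) = (3 + 121 - 22 + 6*(-1/11)) - 75*(-2 - (-1)*(-5)) = (3 + 121 - 22 - 6/11) - 75*(-2 - 1*5) = 1116/11 - 75*(-2 - 5) = 1116/11 - 75*(-7) = 1116/11 + 525 = 6891/11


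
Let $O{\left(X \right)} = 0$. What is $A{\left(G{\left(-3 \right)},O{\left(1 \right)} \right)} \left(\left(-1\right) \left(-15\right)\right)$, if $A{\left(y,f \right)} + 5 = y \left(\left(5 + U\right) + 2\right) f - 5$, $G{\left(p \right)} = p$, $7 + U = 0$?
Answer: $-150$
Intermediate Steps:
$U = -7$ ($U = -7 + 0 = -7$)
$A{\left(y,f \right)} = -10$ ($A{\left(y,f \right)} = -5 + \left(y \left(\left(5 - 7\right) + 2\right) f - 5\right) = -5 + \left(y \left(-2 + 2\right) f - 5\right) = -5 + \left(y 0 f - 5\right) = -5 - \left(5 + 0 f\right) = -5 + \left(0 - 5\right) = -5 - 5 = -10$)
$A{\left(G{\left(-3 \right)},O{\left(1 \right)} \right)} \left(\left(-1\right) \left(-15\right)\right) = - 10 \left(\left(-1\right) \left(-15\right)\right) = \left(-10\right) 15 = -150$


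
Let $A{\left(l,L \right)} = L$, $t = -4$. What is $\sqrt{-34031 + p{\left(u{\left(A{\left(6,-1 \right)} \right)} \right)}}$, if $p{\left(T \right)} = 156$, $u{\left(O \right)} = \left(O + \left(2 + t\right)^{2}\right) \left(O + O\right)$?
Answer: $5 i \sqrt{1355} \approx 184.05 i$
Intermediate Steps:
$u{\left(O \right)} = 2 O \left(4 + O\right)$ ($u{\left(O \right)} = \left(O + \left(2 - 4\right)^{2}\right) \left(O + O\right) = \left(O + \left(-2\right)^{2}\right) 2 O = \left(O + 4\right) 2 O = \left(4 + O\right) 2 O = 2 O \left(4 + O\right)$)
$\sqrt{-34031 + p{\left(u{\left(A{\left(6,-1 \right)} \right)} \right)}} = \sqrt{-34031 + 156} = \sqrt{-33875} = 5 i \sqrt{1355}$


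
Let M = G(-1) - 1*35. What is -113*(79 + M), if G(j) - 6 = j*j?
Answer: -5763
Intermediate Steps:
G(j) = 6 + j² (G(j) = 6 + j*j = 6 + j²)
M = -28 (M = (6 + (-1)²) - 1*35 = (6 + 1) - 35 = 7 - 35 = -28)
-113*(79 + M) = -113*(79 - 28) = -113*51 = -5763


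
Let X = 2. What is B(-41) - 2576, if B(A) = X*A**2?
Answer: 786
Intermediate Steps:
B(A) = 2*A**2
B(-41) - 2576 = 2*(-41)**2 - 2576 = 2*1681 - 2576 = 3362 - 2576 = 786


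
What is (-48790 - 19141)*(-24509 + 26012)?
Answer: -102100293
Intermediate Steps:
(-48790 - 19141)*(-24509 + 26012) = -67931*1503 = -102100293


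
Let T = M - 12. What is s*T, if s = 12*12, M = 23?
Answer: 1584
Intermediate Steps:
s = 144
T = 11 (T = 23 - 12 = 11)
s*T = 144*11 = 1584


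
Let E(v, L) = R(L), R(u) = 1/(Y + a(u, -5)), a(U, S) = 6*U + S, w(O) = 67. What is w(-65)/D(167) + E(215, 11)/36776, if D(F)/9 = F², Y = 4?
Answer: 160410481/600002830440 ≈ 0.00026735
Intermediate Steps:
a(U, S) = S + 6*U
R(u) = 1/(-1 + 6*u) (R(u) = 1/(4 + (-5 + 6*u)) = 1/(-1 + 6*u))
E(v, L) = 1/(-1 + 6*L)
D(F) = 9*F²
w(-65)/D(167) + E(215, 11)/36776 = 67/((9*167²)) + 1/((-1 + 6*11)*36776) = 67/((9*27889)) + (1/36776)/(-1 + 66) = 67/251001 + (1/36776)/65 = 67*(1/251001) + (1/65)*(1/36776) = 67/251001 + 1/2390440 = 160410481/600002830440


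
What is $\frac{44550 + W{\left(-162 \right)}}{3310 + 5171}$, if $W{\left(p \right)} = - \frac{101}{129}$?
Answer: $\frac{5746849}{1094049} \approx 5.2528$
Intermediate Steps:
$W{\left(p \right)} = - \frac{101}{129}$ ($W{\left(p \right)} = \left(-101\right) \frac{1}{129} = - \frac{101}{129}$)
$\frac{44550 + W{\left(-162 \right)}}{3310 + 5171} = \frac{44550 - \frac{101}{129}}{3310 + 5171} = \frac{5746849}{129 \cdot 8481} = \frac{5746849}{129} \cdot \frac{1}{8481} = \frac{5746849}{1094049}$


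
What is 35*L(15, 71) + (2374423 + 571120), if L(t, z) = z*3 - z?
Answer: 2950513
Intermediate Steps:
L(t, z) = 2*z (L(t, z) = 3*z - z = 2*z)
35*L(15, 71) + (2374423 + 571120) = 35*(2*71) + (2374423 + 571120) = 35*142 + 2945543 = 4970 + 2945543 = 2950513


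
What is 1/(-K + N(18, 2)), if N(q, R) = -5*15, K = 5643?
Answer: -1/5718 ≈ -0.00017489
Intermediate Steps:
N(q, R) = -75
1/(-K + N(18, 2)) = 1/(-1*5643 - 75) = 1/(-5643 - 75) = 1/(-5718) = -1/5718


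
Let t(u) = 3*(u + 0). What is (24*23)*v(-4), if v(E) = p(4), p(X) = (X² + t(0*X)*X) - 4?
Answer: 6624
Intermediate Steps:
t(u) = 3*u
p(X) = -4 + X² (p(X) = (X² + (3*(0*X))*X) - 4 = (X² + (3*0)*X) - 4 = (X² + 0*X) - 4 = (X² + 0) - 4 = X² - 4 = -4 + X²)
v(E) = 12 (v(E) = -4 + 4² = -4 + 16 = 12)
(24*23)*v(-4) = (24*23)*12 = 552*12 = 6624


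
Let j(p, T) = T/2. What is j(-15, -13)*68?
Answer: -442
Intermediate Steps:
j(p, T) = T/2 (j(p, T) = T*(½) = T/2)
j(-15, -13)*68 = ((½)*(-13))*68 = -13/2*68 = -442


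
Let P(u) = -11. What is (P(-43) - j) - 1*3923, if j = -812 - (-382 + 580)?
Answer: -2924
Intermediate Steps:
j = -1010 (j = -812 - 1*198 = -812 - 198 = -1010)
(P(-43) - j) - 1*3923 = (-11 - 1*(-1010)) - 1*3923 = (-11 + 1010) - 3923 = 999 - 3923 = -2924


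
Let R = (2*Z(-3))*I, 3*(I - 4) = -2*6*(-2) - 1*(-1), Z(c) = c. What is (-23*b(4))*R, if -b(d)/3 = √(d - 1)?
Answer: -5106*√3 ≈ -8843.8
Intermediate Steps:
b(d) = -3*√(-1 + d) (b(d) = -3*√(d - 1) = -3*√(-1 + d))
I = 37/3 (I = 4 + (-2*6*(-2) - 1*(-1))/3 = 4 + (-12*(-2) + 1)/3 = 4 + (24 + 1)/3 = 4 + (⅓)*25 = 4 + 25/3 = 37/3 ≈ 12.333)
R = -74 (R = (2*(-3))*(37/3) = -6*37/3 = -74)
(-23*b(4))*R = -(-69)*√(-1 + 4)*(-74) = -(-69)*√3*(-74) = (69*√3)*(-74) = -5106*√3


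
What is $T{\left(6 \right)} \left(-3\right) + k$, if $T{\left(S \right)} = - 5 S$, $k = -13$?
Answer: $77$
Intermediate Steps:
$T{\left(6 \right)} \left(-3\right) + k = \left(-5\right) 6 \left(-3\right) - 13 = \left(-30\right) \left(-3\right) - 13 = 90 - 13 = 77$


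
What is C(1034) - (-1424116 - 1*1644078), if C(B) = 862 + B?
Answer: 3070090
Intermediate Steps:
C(1034) - (-1424116 - 1*1644078) = (862 + 1034) - (-1424116 - 1*1644078) = 1896 - (-1424116 - 1644078) = 1896 - 1*(-3068194) = 1896 + 3068194 = 3070090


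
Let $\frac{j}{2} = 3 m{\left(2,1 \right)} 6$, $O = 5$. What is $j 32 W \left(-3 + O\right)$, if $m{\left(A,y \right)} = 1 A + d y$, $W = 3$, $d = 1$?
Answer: $20736$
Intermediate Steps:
$m{\left(A,y \right)} = A + y$ ($m{\left(A,y \right)} = 1 A + 1 y = A + y$)
$j = 108$ ($j = 2 \cdot 3 \left(2 + 1\right) 6 = 2 \cdot 3 \cdot 3 \cdot 6 = 2 \cdot 9 \cdot 6 = 2 \cdot 54 = 108$)
$j 32 W \left(-3 + O\right) = 108 \cdot 32 \cdot 3 \left(-3 + 5\right) = 3456 \cdot 3 \cdot 2 = 3456 \cdot 6 = 20736$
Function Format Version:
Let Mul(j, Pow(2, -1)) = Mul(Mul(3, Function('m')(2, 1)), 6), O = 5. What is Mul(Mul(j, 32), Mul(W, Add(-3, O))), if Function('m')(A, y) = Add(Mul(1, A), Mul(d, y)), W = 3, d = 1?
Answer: 20736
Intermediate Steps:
Function('m')(A, y) = Add(A, y) (Function('m')(A, y) = Add(Mul(1, A), Mul(1, y)) = Add(A, y))
j = 108 (j = Mul(2, Mul(Mul(3, Add(2, 1)), 6)) = Mul(2, Mul(Mul(3, 3), 6)) = Mul(2, Mul(9, 6)) = Mul(2, 54) = 108)
Mul(Mul(j, 32), Mul(W, Add(-3, O))) = Mul(Mul(108, 32), Mul(3, Add(-3, 5))) = Mul(3456, Mul(3, 2)) = Mul(3456, 6) = 20736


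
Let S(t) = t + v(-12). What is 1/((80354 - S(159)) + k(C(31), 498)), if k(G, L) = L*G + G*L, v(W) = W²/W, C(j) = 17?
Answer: 1/97139 ≈ 1.0295e-5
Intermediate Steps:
v(W) = W
k(G, L) = 2*G*L (k(G, L) = G*L + G*L = 2*G*L)
S(t) = -12 + t (S(t) = t - 12 = -12 + t)
1/((80354 - S(159)) + k(C(31), 498)) = 1/((80354 - (-12 + 159)) + 2*17*498) = 1/((80354 - 1*147) + 16932) = 1/((80354 - 147) + 16932) = 1/(80207 + 16932) = 1/97139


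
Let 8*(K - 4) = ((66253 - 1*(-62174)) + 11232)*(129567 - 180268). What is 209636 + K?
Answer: -7079173839/8 ≈ -8.8490e+8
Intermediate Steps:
K = -7080850927/8 (K = 4 + (((66253 - 1*(-62174)) + 11232)*(129567 - 180268))/8 = 4 + (((66253 + 62174) + 11232)*(-50701))/8 = 4 + ((128427 + 11232)*(-50701))/8 = 4 + (139659*(-50701))/8 = 4 + (⅛)*(-7080850959) = 4 - 7080850959/8 = -7080850927/8 ≈ -8.8511e+8)
209636 + K = 209636 - 7080850927/8 = -7079173839/8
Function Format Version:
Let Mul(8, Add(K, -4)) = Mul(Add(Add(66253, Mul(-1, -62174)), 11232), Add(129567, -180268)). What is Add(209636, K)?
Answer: Rational(-7079173839, 8) ≈ -8.8490e+8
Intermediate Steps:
K = Rational(-7080850927, 8) (K = Add(4, Mul(Rational(1, 8), Mul(Add(Add(66253, Mul(-1, -62174)), 11232), Add(129567, -180268)))) = Add(4, Mul(Rational(1, 8), Mul(Add(Add(66253, 62174), 11232), -50701))) = Add(4, Mul(Rational(1, 8), Mul(Add(128427, 11232), -50701))) = Add(4, Mul(Rational(1, 8), Mul(139659, -50701))) = Add(4, Mul(Rational(1, 8), -7080850959)) = Add(4, Rational(-7080850959, 8)) = Rational(-7080850927, 8) ≈ -8.8511e+8)
Add(209636, K) = Add(209636, Rational(-7080850927, 8)) = Rational(-7079173839, 8)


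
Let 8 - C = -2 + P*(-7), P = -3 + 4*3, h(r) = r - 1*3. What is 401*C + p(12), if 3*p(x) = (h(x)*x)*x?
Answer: 29705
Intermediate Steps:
h(r) = -3 + r (h(r) = r - 3 = -3 + r)
P = 9 (P = -3 + 12 = 9)
p(x) = x²*(-3 + x)/3 (p(x) = (((-3 + x)*x)*x)/3 = ((x*(-3 + x))*x)/3 = (x²*(-3 + x))/3 = x²*(-3 + x)/3)
C = 73 (C = 8 - (-2 + 9*(-7)) = 8 - (-2 - 63) = 8 - 1*(-65) = 8 + 65 = 73)
401*C + p(12) = 401*73 + (⅓)*12²*(-3 + 12) = 29273 + (⅓)*144*9 = 29273 + 432 = 29705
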